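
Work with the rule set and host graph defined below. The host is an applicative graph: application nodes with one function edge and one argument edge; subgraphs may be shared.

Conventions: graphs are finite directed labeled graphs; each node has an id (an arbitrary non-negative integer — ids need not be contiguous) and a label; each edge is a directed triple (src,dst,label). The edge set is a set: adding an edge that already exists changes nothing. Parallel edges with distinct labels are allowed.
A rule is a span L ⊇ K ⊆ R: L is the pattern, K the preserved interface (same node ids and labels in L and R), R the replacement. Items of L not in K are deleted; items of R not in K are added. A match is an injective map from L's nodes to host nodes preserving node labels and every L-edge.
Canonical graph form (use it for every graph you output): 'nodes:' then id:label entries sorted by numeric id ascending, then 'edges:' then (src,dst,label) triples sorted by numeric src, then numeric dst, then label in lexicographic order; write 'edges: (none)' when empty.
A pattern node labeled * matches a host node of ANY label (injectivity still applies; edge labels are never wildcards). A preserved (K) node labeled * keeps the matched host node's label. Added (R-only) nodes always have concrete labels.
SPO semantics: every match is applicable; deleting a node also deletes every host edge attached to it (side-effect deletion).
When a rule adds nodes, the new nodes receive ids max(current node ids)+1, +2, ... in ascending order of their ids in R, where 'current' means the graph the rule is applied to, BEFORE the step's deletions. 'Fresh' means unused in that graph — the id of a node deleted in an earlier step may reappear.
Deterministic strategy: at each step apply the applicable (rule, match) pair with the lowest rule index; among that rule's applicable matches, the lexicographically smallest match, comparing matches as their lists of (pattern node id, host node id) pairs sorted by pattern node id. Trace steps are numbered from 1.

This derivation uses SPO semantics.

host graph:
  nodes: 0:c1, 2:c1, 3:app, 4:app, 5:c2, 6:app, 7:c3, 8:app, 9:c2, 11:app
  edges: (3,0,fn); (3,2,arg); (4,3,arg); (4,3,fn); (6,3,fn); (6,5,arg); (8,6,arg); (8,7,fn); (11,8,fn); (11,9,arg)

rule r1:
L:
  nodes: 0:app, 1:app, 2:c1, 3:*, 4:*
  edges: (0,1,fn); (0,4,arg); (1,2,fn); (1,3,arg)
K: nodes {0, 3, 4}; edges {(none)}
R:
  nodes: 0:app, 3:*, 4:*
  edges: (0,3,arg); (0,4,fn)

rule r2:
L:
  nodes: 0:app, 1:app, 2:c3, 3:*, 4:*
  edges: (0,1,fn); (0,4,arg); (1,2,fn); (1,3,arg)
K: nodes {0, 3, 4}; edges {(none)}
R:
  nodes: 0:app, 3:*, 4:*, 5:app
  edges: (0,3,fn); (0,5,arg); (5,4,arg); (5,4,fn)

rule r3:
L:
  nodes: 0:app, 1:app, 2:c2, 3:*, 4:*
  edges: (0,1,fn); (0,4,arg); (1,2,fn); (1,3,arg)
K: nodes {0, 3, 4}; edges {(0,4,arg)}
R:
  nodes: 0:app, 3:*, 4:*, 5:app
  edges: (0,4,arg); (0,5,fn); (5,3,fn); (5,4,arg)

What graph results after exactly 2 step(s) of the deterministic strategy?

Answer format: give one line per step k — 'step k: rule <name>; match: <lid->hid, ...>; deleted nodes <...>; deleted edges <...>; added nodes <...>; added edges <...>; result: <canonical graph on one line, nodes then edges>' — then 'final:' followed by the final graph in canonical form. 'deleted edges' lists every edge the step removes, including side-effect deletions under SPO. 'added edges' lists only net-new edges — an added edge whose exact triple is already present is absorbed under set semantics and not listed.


step 1: rule r1; match: 0->6, 1->3, 2->0, 3->2, 4->5; deleted nodes 0, 3; deleted edges (3,0,fn); (3,2,arg); (4,3,arg); (4,3,fn); (6,3,fn); (6,5,arg); added nodes (none); added edges (6,2,arg); (6,5,fn); result: nodes: 2:c1, 4:app, 5:c2, 6:app, 7:c3, 8:app, 9:c2, 11:app edges: (6,2,arg); (6,5,fn); (8,6,arg); (8,7,fn); (11,8,fn); (11,9,arg)
step 2: rule r2; match: 0->11, 1->8, 2->7, 3->6, 4->9; deleted nodes 7, 8; deleted edges (8,6,arg); (8,7,fn); (11,8,fn); (11,9,arg); added nodes 12; added edges (11,6,fn); (11,12,arg); (12,9,arg); (12,9,fn); result: nodes: 2:c1, 4:app, 5:c2, 6:app, 9:c2, 11:app, 12:app edges: (6,2,arg); (6,5,fn); (11,6,fn); (11,12,arg); (12,9,arg); (12,9,fn)
final:
nodes: 2:c1, 4:app, 5:c2, 6:app, 9:c2, 11:app, 12:app
edges: (6,2,arg); (6,5,fn); (11,6,fn); (11,12,arg); (12,9,arg); (12,9,fn)


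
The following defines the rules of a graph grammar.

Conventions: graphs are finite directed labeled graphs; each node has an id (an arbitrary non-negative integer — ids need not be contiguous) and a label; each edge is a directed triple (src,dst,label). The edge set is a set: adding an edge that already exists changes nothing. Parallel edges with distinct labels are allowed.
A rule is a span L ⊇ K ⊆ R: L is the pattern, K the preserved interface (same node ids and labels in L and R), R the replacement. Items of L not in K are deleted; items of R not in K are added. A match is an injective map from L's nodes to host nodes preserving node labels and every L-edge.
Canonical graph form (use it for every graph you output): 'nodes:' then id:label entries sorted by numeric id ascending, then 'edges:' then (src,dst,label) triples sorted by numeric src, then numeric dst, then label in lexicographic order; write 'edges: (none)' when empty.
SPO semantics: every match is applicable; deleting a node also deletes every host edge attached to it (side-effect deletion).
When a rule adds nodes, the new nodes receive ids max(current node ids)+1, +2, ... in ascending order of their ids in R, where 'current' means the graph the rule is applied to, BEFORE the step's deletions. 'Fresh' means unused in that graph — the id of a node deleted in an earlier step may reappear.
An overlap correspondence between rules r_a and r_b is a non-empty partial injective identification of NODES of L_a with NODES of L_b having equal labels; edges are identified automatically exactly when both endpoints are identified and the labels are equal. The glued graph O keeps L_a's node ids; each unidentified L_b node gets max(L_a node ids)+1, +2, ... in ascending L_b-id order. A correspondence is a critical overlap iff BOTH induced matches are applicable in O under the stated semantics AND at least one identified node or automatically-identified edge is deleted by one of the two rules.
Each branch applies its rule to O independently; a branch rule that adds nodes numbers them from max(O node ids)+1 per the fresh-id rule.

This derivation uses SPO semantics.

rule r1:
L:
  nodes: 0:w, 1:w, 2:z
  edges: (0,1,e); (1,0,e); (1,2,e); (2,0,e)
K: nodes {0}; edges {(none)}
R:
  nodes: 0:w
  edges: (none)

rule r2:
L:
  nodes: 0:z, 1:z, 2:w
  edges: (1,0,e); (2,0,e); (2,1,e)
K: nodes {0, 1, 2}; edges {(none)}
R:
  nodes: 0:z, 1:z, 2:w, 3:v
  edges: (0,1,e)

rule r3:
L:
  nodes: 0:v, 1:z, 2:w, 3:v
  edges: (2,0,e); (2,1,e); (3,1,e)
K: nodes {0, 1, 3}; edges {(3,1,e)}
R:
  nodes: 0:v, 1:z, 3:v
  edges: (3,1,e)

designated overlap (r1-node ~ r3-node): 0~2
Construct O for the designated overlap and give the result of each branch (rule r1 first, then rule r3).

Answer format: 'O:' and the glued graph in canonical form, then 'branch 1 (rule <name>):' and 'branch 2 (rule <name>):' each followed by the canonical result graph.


O:
nodes: 0:w, 1:w, 2:z, 3:v, 4:z, 5:v
edges: (0,1,e); (0,3,e); (0,4,e); (1,0,e); (1,2,e); (2,0,e); (5,4,e)
branch 1 (rule r1):
nodes: 0:w, 3:v, 4:z, 5:v
edges: (0,3,e); (0,4,e); (5,4,e)
branch 2 (rule r3):
nodes: 1:w, 2:z, 3:v, 4:z, 5:v
edges: (1,2,e); (5,4,e)


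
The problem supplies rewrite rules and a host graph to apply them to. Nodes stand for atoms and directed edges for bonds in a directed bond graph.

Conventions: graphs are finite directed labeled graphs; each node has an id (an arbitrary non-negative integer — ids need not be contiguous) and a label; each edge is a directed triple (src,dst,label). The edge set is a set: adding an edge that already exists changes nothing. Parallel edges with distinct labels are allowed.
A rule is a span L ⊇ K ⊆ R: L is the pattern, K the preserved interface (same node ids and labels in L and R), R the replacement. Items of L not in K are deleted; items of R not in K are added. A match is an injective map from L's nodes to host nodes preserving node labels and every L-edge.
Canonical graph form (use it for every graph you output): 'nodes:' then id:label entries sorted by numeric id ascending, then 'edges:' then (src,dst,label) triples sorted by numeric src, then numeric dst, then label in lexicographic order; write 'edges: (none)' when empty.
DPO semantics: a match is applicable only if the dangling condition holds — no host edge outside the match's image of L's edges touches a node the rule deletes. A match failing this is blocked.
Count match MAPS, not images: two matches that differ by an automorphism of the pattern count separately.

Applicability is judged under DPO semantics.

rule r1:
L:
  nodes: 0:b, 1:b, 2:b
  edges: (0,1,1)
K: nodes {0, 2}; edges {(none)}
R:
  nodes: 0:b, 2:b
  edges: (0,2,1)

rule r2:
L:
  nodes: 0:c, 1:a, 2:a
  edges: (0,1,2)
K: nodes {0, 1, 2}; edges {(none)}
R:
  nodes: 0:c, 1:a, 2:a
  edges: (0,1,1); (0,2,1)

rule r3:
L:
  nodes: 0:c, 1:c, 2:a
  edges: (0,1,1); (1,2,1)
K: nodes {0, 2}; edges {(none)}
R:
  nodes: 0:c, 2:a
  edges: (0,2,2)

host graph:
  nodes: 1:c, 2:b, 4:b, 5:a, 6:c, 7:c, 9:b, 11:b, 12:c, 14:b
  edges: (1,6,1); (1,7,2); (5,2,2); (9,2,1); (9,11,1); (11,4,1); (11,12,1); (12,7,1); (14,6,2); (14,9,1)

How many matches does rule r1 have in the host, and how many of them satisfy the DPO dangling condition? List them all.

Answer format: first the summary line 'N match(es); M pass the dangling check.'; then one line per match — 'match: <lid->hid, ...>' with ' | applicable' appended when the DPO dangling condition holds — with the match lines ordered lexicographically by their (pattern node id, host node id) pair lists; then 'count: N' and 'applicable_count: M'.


12 match(es); 3 pass the dangling check.
match: 0->9, 1->2, 2->4
match: 0->9, 1->2, 2->11
match: 0->9, 1->2, 2->14
match: 0->9, 1->11, 2->2
match: 0->9, 1->11, 2->4
match: 0->9, 1->11, 2->14
match: 0->11, 1->4, 2->2 | applicable
match: 0->11, 1->4, 2->9 | applicable
match: 0->11, 1->4, 2->14 | applicable
match: 0->14, 1->9, 2->2
match: 0->14, 1->9, 2->4
match: 0->14, 1->9, 2->11
count: 12
applicable_count: 3


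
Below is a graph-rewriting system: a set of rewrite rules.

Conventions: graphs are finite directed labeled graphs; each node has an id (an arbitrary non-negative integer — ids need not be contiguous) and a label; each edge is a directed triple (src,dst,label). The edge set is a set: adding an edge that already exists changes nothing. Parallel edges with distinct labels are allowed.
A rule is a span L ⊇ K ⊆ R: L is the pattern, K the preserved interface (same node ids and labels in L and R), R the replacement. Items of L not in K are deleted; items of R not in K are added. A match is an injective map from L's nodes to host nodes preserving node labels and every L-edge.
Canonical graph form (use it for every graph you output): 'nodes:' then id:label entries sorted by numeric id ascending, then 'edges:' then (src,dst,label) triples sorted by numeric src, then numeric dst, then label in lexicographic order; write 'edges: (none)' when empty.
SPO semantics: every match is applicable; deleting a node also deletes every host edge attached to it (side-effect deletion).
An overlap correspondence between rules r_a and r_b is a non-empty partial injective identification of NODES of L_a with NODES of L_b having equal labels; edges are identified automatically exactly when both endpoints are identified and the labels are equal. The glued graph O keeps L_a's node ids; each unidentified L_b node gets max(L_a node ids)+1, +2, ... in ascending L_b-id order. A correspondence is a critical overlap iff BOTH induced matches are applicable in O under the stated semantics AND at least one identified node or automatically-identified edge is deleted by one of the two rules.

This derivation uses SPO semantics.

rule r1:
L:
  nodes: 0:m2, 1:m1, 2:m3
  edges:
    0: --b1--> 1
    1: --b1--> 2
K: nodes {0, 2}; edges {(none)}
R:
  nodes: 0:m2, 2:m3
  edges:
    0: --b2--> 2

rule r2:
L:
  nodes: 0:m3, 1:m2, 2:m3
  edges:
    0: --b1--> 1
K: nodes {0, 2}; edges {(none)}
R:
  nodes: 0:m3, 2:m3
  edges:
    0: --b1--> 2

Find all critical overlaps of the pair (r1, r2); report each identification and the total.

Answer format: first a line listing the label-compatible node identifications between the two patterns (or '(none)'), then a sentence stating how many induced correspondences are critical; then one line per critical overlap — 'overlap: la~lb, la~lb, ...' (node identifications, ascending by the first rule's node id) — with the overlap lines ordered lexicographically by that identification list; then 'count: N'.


label-compatible node identifications between L(r1) and L(r2): 0~1, 2~0, 2~2
3 of the induced correspondences are critical overlaps of r1 and r2.
overlap: 0~1
overlap: 0~1, 2~0
overlap: 0~1, 2~2
count: 3


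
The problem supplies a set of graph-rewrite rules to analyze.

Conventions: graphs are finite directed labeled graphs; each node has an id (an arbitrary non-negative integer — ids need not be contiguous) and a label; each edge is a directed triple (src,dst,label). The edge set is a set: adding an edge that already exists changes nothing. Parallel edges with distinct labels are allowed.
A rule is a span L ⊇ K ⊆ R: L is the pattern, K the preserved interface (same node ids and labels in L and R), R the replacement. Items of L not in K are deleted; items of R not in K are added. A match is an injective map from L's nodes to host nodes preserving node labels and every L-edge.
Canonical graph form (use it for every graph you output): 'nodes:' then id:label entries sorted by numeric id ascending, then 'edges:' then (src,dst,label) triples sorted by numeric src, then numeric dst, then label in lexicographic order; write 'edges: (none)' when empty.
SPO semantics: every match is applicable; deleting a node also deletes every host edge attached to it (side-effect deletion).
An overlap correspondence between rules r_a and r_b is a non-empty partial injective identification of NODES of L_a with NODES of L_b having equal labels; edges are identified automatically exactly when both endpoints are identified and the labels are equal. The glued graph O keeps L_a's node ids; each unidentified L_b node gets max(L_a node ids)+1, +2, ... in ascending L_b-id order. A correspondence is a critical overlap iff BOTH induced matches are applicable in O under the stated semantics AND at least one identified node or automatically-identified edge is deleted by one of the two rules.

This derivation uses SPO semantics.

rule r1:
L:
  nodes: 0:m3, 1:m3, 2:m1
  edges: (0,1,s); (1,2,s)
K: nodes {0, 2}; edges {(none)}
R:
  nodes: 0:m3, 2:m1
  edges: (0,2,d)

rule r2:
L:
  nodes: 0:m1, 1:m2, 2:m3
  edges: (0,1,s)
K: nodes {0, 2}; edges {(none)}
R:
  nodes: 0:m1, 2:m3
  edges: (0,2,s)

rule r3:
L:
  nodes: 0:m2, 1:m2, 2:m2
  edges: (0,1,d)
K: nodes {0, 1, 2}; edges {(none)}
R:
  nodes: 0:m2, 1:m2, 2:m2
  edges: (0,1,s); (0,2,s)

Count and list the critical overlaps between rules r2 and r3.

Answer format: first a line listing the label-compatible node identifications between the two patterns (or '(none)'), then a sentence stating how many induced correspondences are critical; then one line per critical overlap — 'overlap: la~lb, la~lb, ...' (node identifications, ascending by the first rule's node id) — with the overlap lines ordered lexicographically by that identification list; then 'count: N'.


label-compatible node identifications between L(r2) and L(r3): 1~0, 1~1, 1~2
3 of the induced correspondences are critical overlaps of r2 and r3.
overlap: 1~0
overlap: 1~1
overlap: 1~2
count: 3


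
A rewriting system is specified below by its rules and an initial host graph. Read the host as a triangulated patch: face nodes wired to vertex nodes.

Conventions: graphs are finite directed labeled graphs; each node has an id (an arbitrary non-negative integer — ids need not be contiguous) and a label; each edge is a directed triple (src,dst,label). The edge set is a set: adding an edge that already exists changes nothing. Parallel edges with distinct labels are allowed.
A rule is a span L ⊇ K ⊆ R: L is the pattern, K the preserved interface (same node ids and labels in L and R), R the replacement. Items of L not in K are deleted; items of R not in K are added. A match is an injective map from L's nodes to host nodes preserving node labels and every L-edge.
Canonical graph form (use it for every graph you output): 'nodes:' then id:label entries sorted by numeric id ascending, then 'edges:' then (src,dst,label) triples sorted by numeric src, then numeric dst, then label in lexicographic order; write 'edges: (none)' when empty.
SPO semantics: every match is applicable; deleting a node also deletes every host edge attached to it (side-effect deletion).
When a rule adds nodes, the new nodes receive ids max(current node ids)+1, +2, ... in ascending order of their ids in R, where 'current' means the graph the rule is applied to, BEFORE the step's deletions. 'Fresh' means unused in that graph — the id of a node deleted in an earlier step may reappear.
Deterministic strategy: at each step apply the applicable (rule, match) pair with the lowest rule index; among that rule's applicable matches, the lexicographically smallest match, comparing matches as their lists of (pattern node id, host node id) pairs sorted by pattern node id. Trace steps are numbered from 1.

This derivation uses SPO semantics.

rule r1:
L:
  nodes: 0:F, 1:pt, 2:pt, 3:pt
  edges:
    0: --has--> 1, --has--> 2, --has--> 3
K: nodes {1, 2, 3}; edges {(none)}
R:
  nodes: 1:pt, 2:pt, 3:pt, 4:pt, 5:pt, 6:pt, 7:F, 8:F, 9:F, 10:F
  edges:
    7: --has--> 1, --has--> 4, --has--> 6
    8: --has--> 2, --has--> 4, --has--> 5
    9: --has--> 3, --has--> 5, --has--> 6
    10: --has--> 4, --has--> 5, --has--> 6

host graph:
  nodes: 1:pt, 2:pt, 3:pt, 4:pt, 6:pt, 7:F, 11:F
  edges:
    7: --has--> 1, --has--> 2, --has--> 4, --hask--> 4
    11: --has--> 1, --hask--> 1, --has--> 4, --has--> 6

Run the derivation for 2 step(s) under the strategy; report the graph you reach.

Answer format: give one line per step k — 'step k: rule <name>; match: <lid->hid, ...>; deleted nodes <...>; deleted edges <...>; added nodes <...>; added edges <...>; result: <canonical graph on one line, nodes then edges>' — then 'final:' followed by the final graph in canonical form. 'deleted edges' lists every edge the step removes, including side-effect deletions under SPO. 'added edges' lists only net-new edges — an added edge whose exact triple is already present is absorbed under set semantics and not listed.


step 1: rule r1; match: 0->7, 1->1, 2->2, 3->4; deleted nodes 7; deleted edges (7,1,has); (7,2,has); (7,4,has); (7,4,hask); added nodes 12, 13, 14, 15, 16, 17, 18; added edges (15,1,has); (15,12,has); (15,14,has); (16,2,has); (16,12,has); (16,13,has); (17,4,has); (17,13,has); (17,14,has); (18,12,has); (18,13,has); (18,14,has); result: nodes: 1:pt, 2:pt, 3:pt, 4:pt, 6:pt, 11:F, 12:pt, 13:pt, 14:pt, 15:F, 16:F, 17:F, 18:F edges: (11,1,has); (11,1,hask); (11,4,has); (11,6,has); (15,1,has); (15,12,has); (15,14,has); (16,2,has); (16,12,has); (16,13,has); (17,4,has); (17,13,has); (17,14,has); (18,12,has); (18,13,has); (18,14,has)
step 2: rule r1; match: 0->11, 1->1, 2->4, 3->6; deleted nodes 11; deleted edges (11,1,has); (11,1,hask); (11,4,has); (11,6,has); added nodes 19, 20, 21, 22, 23, 24, 25; added edges (22,1,has); (22,19,has); (22,21,has); (23,4,has); (23,19,has); (23,20,has); (24,6,has); (24,20,has); (24,21,has); (25,19,has); (25,20,has); (25,21,has); result: nodes: 1:pt, 2:pt, 3:pt, 4:pt, 6:pt, 12:pt, 13:pt, 14:pt, 15:F, 16:F, 17:F, 18:F, 19:pt, 20:pt, 21:pt, 22:F, 23:F, 24:F, 25:F edges: (15,1,has); (15,12,has); (15,14,has); (16,2,has); (16,12,has); (16,13,has); (17,4,has); (17,13,has); (17,14,has); (18,12,has); (18,13,has); (18,14,has); (22,1,has); (22,19,has); (22,21,has); (23,4,has); (23,19,has); (23,20,has); (24,6,has); (24,20,has); (24,21,has); (25,19,has); (25,20,has); (25,21,has)
final:
nodes: 1:pt, 2:pt, 3:pt, 4:pt, 6:pt, 12:pt, 13:pt, 14:pt, 15:F, 16:F, 17:F, 18:F, 19:pt, 20:pt, 21:pt, 22:F, 23:F, 24:F, 25:F
edges: (15,1,has); (15,12,has); (15,14,has); (16,2,has); (16,12,has); (16,13,has); (17,4,has); (17,13,has); (17,14,has); (18,12,has); (18,13,has); (18,14,has); (22,1,has); (22,19,has); (22,21,has); (23,4,has); (23,19,has); (23,20,has); (24,6,has); (24,20,has); (24,21,has); (25,19,has); (25,20,has); (25,21,has)


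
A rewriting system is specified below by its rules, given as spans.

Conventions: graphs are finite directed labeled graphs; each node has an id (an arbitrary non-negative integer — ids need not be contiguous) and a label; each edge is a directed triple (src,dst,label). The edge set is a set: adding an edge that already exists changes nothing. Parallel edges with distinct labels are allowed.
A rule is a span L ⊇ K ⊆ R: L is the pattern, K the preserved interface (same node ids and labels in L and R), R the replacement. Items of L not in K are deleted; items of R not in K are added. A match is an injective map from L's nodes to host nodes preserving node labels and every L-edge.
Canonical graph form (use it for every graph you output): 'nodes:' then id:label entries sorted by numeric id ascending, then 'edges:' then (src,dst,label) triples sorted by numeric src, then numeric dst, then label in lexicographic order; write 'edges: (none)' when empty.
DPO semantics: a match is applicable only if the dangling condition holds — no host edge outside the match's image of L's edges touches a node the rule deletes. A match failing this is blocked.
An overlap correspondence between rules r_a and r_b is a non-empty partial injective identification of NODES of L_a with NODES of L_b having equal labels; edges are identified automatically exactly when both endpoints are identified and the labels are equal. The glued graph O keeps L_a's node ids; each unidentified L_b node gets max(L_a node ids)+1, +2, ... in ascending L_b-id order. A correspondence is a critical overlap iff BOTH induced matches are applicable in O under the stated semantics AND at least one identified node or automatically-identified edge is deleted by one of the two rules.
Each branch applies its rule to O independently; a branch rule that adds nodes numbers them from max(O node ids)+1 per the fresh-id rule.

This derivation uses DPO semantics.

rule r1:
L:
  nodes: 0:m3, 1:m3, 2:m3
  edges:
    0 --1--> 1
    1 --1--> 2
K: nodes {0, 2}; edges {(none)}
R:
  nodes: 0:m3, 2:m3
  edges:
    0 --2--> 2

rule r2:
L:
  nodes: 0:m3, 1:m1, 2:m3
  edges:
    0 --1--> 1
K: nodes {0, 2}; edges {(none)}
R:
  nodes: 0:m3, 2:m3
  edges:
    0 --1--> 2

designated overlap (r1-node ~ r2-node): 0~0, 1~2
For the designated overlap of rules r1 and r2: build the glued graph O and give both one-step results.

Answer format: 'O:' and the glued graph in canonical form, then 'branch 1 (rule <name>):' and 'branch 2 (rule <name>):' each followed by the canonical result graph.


O:
nodes: 0:m3, 1:m3, 2:m3, 3:m1
edges: (0,1,1); (0,3,1); (1,2,1)
branch 1 (rule r1):
nodes: 0:m3, 2:m3, 3:m1
edges: (0,2,2); (0,3,1)
branch 2 (rule r2):
nodes: 0:m3, 1:m3, 2:m3
edges: (0,1,1); (1,2,1)


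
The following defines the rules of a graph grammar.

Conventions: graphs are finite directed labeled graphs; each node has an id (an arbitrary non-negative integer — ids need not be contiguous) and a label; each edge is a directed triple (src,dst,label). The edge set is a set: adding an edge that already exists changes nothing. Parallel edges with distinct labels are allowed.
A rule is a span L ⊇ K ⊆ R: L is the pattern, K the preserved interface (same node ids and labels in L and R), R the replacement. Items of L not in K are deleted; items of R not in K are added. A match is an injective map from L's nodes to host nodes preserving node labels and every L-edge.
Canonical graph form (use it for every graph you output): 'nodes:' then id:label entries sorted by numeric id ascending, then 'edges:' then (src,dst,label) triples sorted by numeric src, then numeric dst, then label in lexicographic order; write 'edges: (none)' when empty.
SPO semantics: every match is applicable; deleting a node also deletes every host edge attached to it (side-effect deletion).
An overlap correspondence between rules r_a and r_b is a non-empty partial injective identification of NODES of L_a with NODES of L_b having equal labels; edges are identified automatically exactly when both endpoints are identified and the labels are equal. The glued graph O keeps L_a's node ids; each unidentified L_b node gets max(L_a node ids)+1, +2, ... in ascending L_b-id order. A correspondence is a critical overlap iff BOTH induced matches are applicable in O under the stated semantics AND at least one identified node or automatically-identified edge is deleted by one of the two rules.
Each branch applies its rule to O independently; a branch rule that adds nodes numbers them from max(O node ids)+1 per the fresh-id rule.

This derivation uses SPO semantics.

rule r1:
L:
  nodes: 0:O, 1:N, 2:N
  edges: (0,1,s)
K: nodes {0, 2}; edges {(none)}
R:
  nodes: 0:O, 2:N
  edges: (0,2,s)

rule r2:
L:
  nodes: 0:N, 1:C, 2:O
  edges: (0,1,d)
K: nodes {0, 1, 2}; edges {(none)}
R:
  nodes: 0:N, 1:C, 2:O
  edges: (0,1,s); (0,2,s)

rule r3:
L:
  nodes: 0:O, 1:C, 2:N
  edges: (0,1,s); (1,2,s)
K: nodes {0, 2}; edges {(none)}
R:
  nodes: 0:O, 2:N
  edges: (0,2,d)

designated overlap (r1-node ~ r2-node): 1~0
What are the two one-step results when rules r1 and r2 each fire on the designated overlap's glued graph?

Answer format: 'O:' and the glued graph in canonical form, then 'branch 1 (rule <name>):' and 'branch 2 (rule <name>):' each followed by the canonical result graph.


O:
nodes: 0:O, 1:N, 2:N, 3:C, 4:O
edges: (0,1,s); (1,3,d)
branch 1 (rule r1):
nodes: 0:O, 2:N, 3:C, 4:O
edges: (0,2,s)
branch 2 (rule r2):
nodes: 0:O, 1:N, 2:N, 3:C, 4:O
edges: (0,1,s); (1,3,s); (1,4,s)


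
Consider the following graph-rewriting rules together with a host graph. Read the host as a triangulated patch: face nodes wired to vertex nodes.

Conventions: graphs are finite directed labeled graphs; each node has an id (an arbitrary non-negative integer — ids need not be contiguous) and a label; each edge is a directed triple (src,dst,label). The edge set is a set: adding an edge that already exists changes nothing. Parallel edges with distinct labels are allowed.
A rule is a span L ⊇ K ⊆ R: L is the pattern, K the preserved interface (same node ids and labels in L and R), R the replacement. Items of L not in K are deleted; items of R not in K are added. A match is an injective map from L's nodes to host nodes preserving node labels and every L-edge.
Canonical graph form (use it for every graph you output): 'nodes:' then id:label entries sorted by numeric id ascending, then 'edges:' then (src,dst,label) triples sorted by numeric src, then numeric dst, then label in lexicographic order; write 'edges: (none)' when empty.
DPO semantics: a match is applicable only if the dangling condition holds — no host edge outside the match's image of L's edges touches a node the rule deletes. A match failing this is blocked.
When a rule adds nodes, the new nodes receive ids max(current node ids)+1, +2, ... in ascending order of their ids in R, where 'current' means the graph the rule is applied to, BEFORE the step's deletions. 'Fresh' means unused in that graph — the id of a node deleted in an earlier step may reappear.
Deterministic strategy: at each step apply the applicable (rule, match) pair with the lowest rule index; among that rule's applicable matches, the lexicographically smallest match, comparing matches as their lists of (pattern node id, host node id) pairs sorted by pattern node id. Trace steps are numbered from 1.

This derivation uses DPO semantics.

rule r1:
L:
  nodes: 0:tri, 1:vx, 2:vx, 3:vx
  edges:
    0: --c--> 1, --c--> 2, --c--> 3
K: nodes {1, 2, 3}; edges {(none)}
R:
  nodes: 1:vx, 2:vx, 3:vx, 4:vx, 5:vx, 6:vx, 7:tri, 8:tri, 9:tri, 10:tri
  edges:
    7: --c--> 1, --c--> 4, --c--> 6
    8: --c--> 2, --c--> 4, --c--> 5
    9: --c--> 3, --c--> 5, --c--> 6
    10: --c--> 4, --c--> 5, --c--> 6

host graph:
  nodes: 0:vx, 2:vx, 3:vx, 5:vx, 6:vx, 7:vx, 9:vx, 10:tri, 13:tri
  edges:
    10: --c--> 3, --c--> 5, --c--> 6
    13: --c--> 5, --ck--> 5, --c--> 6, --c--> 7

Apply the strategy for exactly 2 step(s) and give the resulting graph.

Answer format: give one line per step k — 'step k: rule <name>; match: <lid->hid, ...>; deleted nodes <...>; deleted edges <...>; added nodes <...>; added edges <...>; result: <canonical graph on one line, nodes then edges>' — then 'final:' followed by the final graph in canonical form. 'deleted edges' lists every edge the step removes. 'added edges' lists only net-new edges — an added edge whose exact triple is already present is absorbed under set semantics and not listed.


step 1: rule r1; match: 0->10, 1->3, 2->5, 3->6; deleted nodes 10; deleted edges (10,3,c); (10,5,c); (10,6,c); added nodes 14, 15, 16, 17, 18, 19, 20; added edges (17,3,c); (17,14,c); (17,16,c); (18,5,c); (18,14,c); (18,15,c); (19,6,c); (19,15,c); (19,16,c); (20,14,c); (20,15,c); (20,16,c); result: nodes: 0:vx, 2:vx, 3:vx, 5:vx, 6:vx, 7:vx, 9:vx, 13:tri, 14:vx, 15:vx, 16:vx, 17:tri, 18:tri, 19:tri, 20:tri edges: (13,5,c); (13,5,ck); (13,6,c); (13,7,c); (17,3,c); (17,14,c); (17,16,c); (18,5,c); (18,14,c); (18,15,c); (19,6,c); (19,15,c); (19,16,c); (20,14,c); (20,15,c); (20,16,c)
step 2: rule r1; match: 0->17, 1->3, 2->14, 3->16; deleted nodes 17; deleted edges (17,3,c); (17,14,c); (17,16,c); added nodes 21, 22, 23, 24, 25, 26, 27; added edges (24,3,c); (24,21,c); (24,23,c); (25,14,c); (25,21,c); (25,22,c); (26,16,c); (26,22,c); (26,23,c); (27,21,c); (27,22,c); (27,23,c); result: nodes: 0:vx, 2:vx, 3:vx, 5:vx, 6:vx, 7:vx, 9:vx, 13:tri, 14:vx, 15:vx, 16:vx, 18:tri, 19:tri, 20:tri, 21:vx, 22:vx, 23:vx, 24:tri, 25:tri, 26:tri, 27:tri edges: (13,5,c); (13,5,ck); (13,6,c); (13,7,c); (18,5,c); (18,14,c); (18,15,c); (19,6,c); (19,15,c); (19,16,c); (20,14,c); (20,15,c); (20,16,c); (24,3,c); (24,21,c); (24,23,c); (25,14,c); (25,21,c); (25,22,c); (26,16,c); (26,22,c); (26,23,c); (27,21,c); (27,22,c); (27,23,c)
final:
nodes: 0:vx, 2:vx, 3:vx, 5:vx, 6:vx, 7:vx, 9:vx, 13:tri, 14:vx, 15:vx, 16:vx, 18:tri, 19:tri, 20:tri, 21:vx, 22:vx, 23:vx, 24:tri, 25:tri, 26:tri, 27:tri
edges: (13,5,c); (13,5,ck); (13,6,c); (13,7,c); (18,5,c); (18,14,c); (18,15,c); (19,6,c); (19,15,c); (19,16,c); (20,14,c); (20,15,c); (20,16,c); (24,3,c); (24,21,c); (24,23,c); (25,14,c); (25,21,c); (25,22,c); (26,16,c); (26,22,c); (26,23,c); (27,21,c); (27,22,c); (27,23,c)


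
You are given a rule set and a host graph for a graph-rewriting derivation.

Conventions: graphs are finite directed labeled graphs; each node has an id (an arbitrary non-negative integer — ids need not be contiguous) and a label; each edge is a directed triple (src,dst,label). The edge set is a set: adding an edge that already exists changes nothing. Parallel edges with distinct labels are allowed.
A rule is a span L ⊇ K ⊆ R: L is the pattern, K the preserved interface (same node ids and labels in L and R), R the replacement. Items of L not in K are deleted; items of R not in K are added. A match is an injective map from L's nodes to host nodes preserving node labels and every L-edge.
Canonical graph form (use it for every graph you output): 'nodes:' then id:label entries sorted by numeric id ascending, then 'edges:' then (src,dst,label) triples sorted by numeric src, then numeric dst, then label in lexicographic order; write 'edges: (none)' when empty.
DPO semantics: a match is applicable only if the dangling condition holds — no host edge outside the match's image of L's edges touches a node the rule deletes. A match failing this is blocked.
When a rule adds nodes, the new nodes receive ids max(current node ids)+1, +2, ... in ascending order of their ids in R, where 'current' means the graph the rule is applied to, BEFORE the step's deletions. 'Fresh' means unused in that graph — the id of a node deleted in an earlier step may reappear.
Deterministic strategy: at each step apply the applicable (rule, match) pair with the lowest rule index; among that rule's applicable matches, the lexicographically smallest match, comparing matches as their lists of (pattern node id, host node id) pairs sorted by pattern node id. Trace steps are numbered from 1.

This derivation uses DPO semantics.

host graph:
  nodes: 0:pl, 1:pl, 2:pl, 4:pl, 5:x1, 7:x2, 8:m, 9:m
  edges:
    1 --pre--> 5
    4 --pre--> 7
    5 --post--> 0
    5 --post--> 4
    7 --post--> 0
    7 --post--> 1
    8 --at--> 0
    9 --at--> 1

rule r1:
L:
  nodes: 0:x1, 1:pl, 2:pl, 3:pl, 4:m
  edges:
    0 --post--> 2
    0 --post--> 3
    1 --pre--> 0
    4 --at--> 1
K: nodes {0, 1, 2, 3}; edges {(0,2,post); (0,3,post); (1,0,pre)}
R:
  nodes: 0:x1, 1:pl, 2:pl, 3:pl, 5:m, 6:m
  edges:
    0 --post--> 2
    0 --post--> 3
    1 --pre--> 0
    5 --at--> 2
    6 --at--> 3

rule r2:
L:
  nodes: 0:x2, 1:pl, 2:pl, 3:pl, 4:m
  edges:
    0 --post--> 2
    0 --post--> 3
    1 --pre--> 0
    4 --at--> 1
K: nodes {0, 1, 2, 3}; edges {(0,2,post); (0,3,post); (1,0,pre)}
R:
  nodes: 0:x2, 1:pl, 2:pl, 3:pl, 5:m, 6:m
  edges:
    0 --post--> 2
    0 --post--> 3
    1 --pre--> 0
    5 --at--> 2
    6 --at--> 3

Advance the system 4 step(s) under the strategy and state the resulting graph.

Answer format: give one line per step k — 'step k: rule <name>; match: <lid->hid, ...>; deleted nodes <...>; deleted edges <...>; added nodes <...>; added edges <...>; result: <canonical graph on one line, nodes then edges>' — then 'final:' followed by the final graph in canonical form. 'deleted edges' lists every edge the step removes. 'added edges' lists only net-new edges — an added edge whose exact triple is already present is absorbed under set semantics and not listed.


step 1: rule r1; match: 0->5, 1->1, 2->0, 3->4, 4->9; deleted nodes 9; deleted edges (9,1,at); added nodes 10, 11; added edges (10,0,at); (11,4,at); result: nodes: 0:pl, 1:pl, 2:pl, 4:pl, 5:x1, 7:x2, 8:m, 10:m, 11:m edges: (1,5,pre); (4,7,pre); (5,0,post); (5,4,post); (7,0,post); (7,1,post); (8,0,at); (10,0,at); (11,4,at)
step 2: rule r2; match: 0->7, 1->4, 2->0, 3->1, 4->11; deleted nodes 11; deleted edges (11,4,at); added nodes 12, 13; added edges (12,0,at); (13,1,at); result: nodes: 0:pl, 1:pl, 2:pl, 4:pl, 5:x1, 7:x2, 8:m, 10:m, 12:m, 13:m edges: (1,5,pre); (4,7,pre); (5,0,post); (5,4,post); (7,0,post); (7,1,post); (8,0,at); (10,0,at); (12,0,at); (13,1,at)
step 3: rule r1; match: 0->5, 1->1, 2->0, 3->4, 4->13; deleted nodes 13; deleted edges (13,1,at); added nodes 14, 15; added edges (14,0,at); (15,4,at); result: nodes: 0:pl, 1:pl, 2:pl, 4:pl, 5:x1, 7:x2, 8:m, 10:m, 12:m, 14:m, 15:m edges: (1,5,pre); (4,7,pre); (5,0,post); (5,4,post); (7,0,post); (7,1,post); (8,0,at); (10,0,at); (12,0,at); (14,0,at); (15,4,at)
step 4: rule r2; match: 0->7, 1->4, 2->0, 3->1, 4->15; deleted nodes 15; deleted edges (15,4,at); added nodes 16, 17; added edges (16,0,at); (17,1,at); result: nodes: 0:pl, 1:pl, 2:pl, 4:pl, 5:x1, 7:x2, 8:m, 10:m, 12:m, 14:m, 16:m, 17:m edges: (1,5,pre); (4,7,pre); (5,0,post); (5,4,post); (7,0,post); (7,1,post); (8,0,at); (10,0,at); (12,0,at); (14,0,at); (16,0,at); (17,1,at)
final:
nodes: 0:pl, 1:pl, 2:pl, 4:pl, 5:x1, 7:x2, 8:m, 10:m, 12:m, 14:m, 16:m, 17:m
edges: (1,5,pre); (4,7,pre); (5,0,post); (5,4,post); (7,0,post); (7,1,post); (8,0,at); (10,0,at); (12,0,at); (14,0,at); (16,0,at); (17,1,at)


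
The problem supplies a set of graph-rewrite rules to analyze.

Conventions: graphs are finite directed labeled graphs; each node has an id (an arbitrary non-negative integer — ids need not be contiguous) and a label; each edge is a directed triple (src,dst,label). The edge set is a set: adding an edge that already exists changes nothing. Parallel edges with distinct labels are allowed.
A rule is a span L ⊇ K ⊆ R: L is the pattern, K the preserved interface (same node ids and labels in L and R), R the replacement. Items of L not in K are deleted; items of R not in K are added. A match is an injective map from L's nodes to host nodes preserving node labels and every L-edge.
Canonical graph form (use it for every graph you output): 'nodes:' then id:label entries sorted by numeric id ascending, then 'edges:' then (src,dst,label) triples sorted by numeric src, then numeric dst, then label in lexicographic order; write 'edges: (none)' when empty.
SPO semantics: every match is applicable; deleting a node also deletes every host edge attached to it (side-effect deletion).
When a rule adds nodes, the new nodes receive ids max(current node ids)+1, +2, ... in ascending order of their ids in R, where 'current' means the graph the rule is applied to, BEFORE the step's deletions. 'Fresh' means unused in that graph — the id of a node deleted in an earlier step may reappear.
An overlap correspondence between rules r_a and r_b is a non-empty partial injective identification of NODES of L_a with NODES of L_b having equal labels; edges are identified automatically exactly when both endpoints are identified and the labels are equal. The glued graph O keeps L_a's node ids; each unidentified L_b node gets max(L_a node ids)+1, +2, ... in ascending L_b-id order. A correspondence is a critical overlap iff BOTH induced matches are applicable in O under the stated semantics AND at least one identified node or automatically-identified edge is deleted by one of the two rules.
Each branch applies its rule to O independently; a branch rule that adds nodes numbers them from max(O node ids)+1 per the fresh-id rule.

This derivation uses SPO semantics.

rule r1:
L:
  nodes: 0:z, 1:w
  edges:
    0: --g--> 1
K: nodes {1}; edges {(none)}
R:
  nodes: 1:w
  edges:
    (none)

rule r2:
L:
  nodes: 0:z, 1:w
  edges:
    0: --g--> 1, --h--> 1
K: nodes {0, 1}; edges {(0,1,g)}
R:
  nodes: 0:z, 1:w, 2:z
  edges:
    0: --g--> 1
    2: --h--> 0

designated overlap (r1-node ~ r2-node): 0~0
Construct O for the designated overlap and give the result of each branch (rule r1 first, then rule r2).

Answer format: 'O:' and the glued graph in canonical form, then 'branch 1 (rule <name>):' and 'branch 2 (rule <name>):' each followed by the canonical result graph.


O:
nodes: 0:z, 1:w, 2:w
edges: (0,1,g); (0,2,g); (0,2,h)
branch 1 (rule r1):
nodes: 1:w, 2:w
edges: (none)
branch 2 (rule r2):
nodes: 0:z, 1:w, 2:w, 3:z
edges: (0,1,g); (0,2,g); (3,0,h)


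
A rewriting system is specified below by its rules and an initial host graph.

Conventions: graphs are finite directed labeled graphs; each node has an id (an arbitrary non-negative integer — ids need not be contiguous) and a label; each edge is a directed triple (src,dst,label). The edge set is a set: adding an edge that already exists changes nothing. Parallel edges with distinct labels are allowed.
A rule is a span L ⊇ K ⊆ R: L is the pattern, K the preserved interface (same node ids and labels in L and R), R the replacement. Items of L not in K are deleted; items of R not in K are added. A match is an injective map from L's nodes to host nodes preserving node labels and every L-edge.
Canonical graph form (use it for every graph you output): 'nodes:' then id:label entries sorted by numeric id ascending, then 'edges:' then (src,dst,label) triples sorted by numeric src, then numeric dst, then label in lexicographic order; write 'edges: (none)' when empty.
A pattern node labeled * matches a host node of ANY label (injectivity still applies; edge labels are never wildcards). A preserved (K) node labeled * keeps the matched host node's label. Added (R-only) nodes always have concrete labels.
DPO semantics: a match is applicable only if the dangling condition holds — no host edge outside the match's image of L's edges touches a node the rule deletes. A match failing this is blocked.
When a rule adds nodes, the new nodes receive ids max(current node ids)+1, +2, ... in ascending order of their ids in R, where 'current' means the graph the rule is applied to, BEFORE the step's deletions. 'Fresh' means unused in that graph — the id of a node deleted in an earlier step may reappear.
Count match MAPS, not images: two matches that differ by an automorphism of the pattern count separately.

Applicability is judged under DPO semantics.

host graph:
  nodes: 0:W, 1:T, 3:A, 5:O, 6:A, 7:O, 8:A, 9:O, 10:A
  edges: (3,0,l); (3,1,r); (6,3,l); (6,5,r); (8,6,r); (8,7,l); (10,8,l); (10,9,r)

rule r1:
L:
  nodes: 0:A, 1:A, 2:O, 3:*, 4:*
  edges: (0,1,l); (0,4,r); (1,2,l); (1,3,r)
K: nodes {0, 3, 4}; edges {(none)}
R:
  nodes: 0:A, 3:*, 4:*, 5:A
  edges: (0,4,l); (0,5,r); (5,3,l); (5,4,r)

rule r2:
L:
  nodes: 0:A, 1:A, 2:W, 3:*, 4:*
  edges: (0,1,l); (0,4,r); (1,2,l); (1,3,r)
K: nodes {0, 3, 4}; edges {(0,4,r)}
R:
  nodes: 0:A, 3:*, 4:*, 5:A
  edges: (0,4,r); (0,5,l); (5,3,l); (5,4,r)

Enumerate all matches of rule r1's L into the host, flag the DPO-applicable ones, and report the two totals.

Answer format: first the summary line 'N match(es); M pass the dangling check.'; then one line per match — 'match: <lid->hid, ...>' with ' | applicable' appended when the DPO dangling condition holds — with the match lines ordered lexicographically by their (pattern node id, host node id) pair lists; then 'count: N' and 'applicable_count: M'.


1 match(es); 1 pass the dangling check.
match: 0->10, 1->8, 2->7, 3->6, 4->9 | applicable
count: 1
applicable_count: 1
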